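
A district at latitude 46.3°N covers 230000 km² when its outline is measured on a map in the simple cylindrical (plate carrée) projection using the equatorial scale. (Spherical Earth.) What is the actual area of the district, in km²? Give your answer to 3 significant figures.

159000 km²

In the plate carrée (x = Rλ, y = Rφ), meridians are true-scale (h = 1) and parallels are stretched by k = sec φ.
Areal scale = h·k = 1 × sec φ; at 46.3°, h = 1.000, k = 1.447, so h·k = 1.447.
True area = apparent / (areal scale) = 230000 / 1.447 ≈ 159000 km².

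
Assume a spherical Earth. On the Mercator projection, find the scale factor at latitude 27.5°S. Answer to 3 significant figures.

1.13

For Mercator, h = k = sec φ (a conformal cylindrical projection has a single point scale, 1/cos φ).
k = 1/cos 27.5° = 1/0.8870 = 1.127.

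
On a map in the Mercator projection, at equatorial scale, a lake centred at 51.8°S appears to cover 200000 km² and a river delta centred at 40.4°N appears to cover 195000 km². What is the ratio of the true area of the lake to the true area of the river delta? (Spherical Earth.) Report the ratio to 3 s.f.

Mercator's areal exaggeration is sec²φ; hence true area = (apparent area) · cos²φ.
True area of lake: 200000 × cos²(51.8°) = 200000 × 0.3824 = 76490 km².
True area of river delta: 195000 × cos²(40.4°) = 195000 × 0.5799 = 113100 km².
Ratio = 76490 / 113100 ≈ 0.676.

0.676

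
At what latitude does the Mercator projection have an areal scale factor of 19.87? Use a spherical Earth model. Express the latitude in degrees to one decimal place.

Mercator areal scale is sec²φ.
sec²φ = 19.87  ⇒  cos²φ = 0.05033  ⇒  cos φ = 0.2243.
φ = arccos(0.2243) ≈ 77.0°.

77.0°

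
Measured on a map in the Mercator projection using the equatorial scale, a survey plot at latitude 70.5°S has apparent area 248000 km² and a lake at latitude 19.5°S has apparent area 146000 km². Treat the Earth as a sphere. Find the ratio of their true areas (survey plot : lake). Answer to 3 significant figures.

0.213

Since Mercator area scale is 1/cos²φ, the true area equals the apparent area multiplied by cos²φ.
True area of survey plot: 248000 × cos²(70.5°) = 248000 × 0.1114 = 27630 km².
True area of lake: 146000 × cos²(19.5°) = 146000 × 0.8886 = 129700 km².
Ratio = 27630 / 129700 ≈ 0.213.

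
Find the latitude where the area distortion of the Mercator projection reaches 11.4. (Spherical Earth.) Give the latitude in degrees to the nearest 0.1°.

72.8°

Mercator areal scale is sec²φ.
sec²φ = 11.4  ⇒  cos²φ = 0.08772  ⇒  cos φ = 0.2962.
φ = arccos(0.2962) ≈ 72.8°.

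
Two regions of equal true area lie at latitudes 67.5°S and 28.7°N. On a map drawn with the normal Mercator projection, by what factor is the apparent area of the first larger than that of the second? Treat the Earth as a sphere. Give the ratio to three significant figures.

On Mercator, area is exaggerated by sec²φ = 1/cos²φ.
At 67.5°: sec²(67.5°) = 1/0.3827² = 6.828.
At 28.7°: sec²(28.7°) = 1/0.8771² = 1.300.
Ratio = 6.828/1.300 = cos²(28.7°)/cos²(67.5°) ≈ 5.25.

5.25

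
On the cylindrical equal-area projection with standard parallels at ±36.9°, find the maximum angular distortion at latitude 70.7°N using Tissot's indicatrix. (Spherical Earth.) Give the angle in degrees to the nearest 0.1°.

90.2°

A cylindrical equal-area projection with standard parallel φ₀ has meridian scale h = cos φ / cos φ₀ and parallel scale k = cos φ₀ / cos φ (so areas are preserved, h·k = 1).
At 70.7°: h = 0.4133, k = 2.420; principal scales a = 2.420, b = 0.4133.
sin(ω/2) = (a − b)/(a + b) = 2.006/2.833 = 0.7082, so ω = 2 arcsin(0.7082) ≈ 90.2°.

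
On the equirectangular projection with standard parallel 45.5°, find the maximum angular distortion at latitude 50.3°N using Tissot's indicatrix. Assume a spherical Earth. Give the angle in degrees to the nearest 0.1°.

The equidistant cylindrical projection with φ₀ = 45.5° has h = 1 (meridians true) and k = cos φ₀ / cos φ along parallels.
At 50.3°: h = 1.000, k = 1.097; principal scales a = 1.097, b = 1.000.
sin(ω/2) = (a − b)/(a + b) = 0.09728/2.097 = 0.04639, so ω = 2 arcsin(0.04639) ≈ 5.3°.

5.3°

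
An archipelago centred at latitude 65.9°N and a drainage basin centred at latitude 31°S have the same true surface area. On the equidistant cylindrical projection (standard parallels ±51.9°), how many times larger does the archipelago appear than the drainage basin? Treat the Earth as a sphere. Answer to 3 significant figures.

2.10

In the equirectangular projection with standard parallel φ₀ = 51.9° (x = Rλ cos φ₀, y = Rφ), meridians are true-scale (h = 1) and the parallel scale is k = cos φ₀ / cos φ.
Areal scale at 65.9°: h·k = 1.000 × 1.511 = 1.511.
Areal scale at 31°: h·k = 1.000 × 0.7199 = 0.7199.
Ratio = 1.511/0.7199 ≈ 2.10.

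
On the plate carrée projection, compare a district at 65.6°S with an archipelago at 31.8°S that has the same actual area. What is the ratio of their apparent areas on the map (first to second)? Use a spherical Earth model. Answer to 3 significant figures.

For the equirectangular projection with φ₀ = 0 (plate carrée), h = 1 along meridians and k = sec φ along parallels.
Areal scale at 65.6°: h·k = 1.000 × 2.421 = 2.421.
Areal scale at 31.8°: h·k = 1.000 × 1.177 = 1.177.
Ratio = 2.421/1.177 ≈ 2.06.

2.06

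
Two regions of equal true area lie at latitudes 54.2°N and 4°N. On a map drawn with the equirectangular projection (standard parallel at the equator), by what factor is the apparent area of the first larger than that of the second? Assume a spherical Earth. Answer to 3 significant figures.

1.71

For the equirectangular projection with φ₀ = 0 (plate carrée), h = 1 along meridians and k = sec φ along parallels.
Areal scale at 54.2°: h·k = 1.000 × 1.710 = 1.710.
Areal scale at 4°: h·k = 1.000 × 1.002 = 1.002.
Ratio = 1.710/1.002 ≈ 1.71.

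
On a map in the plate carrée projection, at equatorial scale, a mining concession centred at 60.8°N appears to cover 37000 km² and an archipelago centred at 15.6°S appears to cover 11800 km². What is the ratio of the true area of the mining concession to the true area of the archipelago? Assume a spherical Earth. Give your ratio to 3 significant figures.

1.59

Plate carrée has h = 1 and k = sec φ, giving areal scale sec φ; true area = (apparent area) · cos φ.
True area of mining concession: 37000 × cos(60.8°) = 37000 × 0.4879 = 18050 km².
True area of archipelago: 11800 × cos(15.6°) = 11800 × 0.9632 = 11370 km².
Ratio = 18050 / 11370 ≈ 1.59.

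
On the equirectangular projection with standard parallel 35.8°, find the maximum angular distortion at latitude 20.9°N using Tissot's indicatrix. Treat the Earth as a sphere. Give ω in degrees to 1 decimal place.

8.1°

With standard parallel φ₀ = 35.8°, the equirectangular projection gives x = Rλ cos φ₀, y = Rφ, so h = 1 and k = cos 35.8° / cos φ.
At 20.9°: h = 1.000, k = 0.8682; principal scales a = 1.000, b = 0.8682.
sin(ω/2) = (a − b)/(a + b) = 0.1318/1.868 = 0.07056, so ω = 2 arcsin(0.07056) ≈ 8.1°.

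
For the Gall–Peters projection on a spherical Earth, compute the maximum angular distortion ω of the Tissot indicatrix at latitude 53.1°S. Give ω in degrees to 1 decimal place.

18.7°

Gall–Peters is a cylindrical equal-area projection with standard parallels at ±45°. For cylindrical equal-area with standard parallel φ₀, h = cos φ / cos φ₀ and k = cos φ₀ / cos φ, so h·k = 1.
At 53.1°: h = 0.8491, k = 1.178; principal scales a = 1.178, b = 0.8491.
sin(ω/2) = (a − b)/(a + b) = 0.3286/2.027 = 0.1621, so ω = 2 arcsin(0.1621) ≈ 18.7°.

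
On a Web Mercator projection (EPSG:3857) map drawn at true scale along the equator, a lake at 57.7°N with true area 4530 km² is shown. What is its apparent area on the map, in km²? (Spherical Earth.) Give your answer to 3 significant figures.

For Mercator, h = k = sec φ (a conformal cylindrical projection has a single point scale, 1/cos φ).
Areal scale = k² = sec²φ = 1/cos²(57.7°) = 1/0.5344² = 3.502.
Apparent area = 4530 × 3.502 ≈ 15900 km².

15900 km²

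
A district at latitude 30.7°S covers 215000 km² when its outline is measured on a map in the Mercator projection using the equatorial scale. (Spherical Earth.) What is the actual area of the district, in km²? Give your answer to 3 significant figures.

For Mercator, h = k = sec φ (a conformal cylindrical projection has a single point scale, 1/cos φ).
Areal scale = k² = sec²φ = 1/cos²(30.7°) = 1/0.8599² = 1.353.
True area = apparent / (areal scale) = 215000 / 1.353 ≈ 159000 km².

159000 km²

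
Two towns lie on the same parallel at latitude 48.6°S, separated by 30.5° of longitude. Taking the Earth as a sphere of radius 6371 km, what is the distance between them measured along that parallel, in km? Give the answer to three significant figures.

Arc length along a parallel = R cos φ · Δλ (with Δλ in radians).
= 6371 × cos 48.6° × (30.5° × π/180) = 6371 × 0.6613 × 0.5323 ≈ 2240 km.

2240 km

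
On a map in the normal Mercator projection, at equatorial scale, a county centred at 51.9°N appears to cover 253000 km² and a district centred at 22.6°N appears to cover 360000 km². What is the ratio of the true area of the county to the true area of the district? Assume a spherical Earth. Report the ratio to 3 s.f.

Since Mercator area scale is 1/cos²φ, the true area equals the apparent area multiplied by cos²φ.
True area of county: 253000 × cos²(51.9°) = 253000 × 0.3807 = 96330 km².
True area of district: 360000 × cos²(22.6°) = 360000 × 0.8523 = 306800 km².
Ratio = 96330 / 306800 ≈ 0.314.

0.314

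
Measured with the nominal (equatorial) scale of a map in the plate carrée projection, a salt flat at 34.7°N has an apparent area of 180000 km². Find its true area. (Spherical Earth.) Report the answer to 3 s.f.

148000 km²

In the plate carrée (x = Rλ, y = Rφ), meridians are true-scale (h = 1) and parallels are stretched by k = sec φ.
Areal scale = h·k = 1 × sec φ; at 34.7°, h = 1.000, k = 1.216, so h·k = 1.216.
True area = apparent / (areal scale) = 180000 / 1.216 ≈ 148000 km².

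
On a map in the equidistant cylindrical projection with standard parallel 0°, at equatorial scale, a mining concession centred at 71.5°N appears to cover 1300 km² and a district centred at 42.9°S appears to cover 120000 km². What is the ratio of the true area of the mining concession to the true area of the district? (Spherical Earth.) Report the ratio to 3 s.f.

Plate carrée has h = 1 and k = sec φ, giving areal scale sec φ; true area = (apparent area) · cos φ.
True area of mining concession: 1300 × cos(71.5°) = 1300 × 0.3173 = 412.5 km².
True area of district: 120000 × cos(42.9°) = 120000 × 0.7325 = 87910 km².
Ratio = 412.5 / 87910 ≈ 0.00469.

0.00469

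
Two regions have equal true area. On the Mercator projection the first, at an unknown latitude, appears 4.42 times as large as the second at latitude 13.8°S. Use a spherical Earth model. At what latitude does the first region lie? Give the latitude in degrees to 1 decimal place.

62.5°

On Mercator, (apparent₁)/(apparent₂) = sec²φ₁ / sec²φ₂ when true areas are equal.
cos²φ₂ / cos²φ₁ = 4.42  ⇒  cos φ₁ = cos 13.8° / √4.42 = 0.9711/2.102 = 0.4619.
φ₁ = arccos(0.4619) ≈ 62.5°.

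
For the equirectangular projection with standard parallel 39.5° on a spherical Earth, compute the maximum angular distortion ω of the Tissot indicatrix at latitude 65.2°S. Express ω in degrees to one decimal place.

In the equirectangular projection with standard parallel φ₀ = 39.5° (x = Rλ cos φ₀, y = Rφ), meridians are true-scale (h = 1) and the parallel scale is k = cos φ₀ / cos φ.
At 65.2°: h = 1.000, k = 1.840; principal scales a = 1.840, b = 1.000.
sin(ω/2) = (a − b)/(a + b) = 0.8396/2.840 = 0.2957, so ω = 2 arcsin(0.2957) ≈ 34.4°.

34.4°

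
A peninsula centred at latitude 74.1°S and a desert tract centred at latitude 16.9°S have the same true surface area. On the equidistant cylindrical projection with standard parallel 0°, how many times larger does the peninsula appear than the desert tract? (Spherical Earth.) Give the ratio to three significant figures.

3.49

In the plate carrée (x = Rλ, y = Rφ), meridians are true-scale (h = 1) and parallels are stretched by k = sec φ.
Areal scale at 74.1°: h·k = 1.000 × 3.650 = 3.650.
Areal scale at 16.9°: h·k = 1.000 × 1.045 = 1.045.
Ratio = 3.650/1.045 ≈ 3.49.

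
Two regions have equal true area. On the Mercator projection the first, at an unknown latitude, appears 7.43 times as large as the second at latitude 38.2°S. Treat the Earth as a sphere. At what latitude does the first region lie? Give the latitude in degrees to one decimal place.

On Mercator, (apparent₁)/(apparent₂) = sec²φ₁ / sec²φ₂ when true areas are equal.
cos²φ₂ / cos²φ₁ = 7.43  ⇒  cos φ₁ = cos 38.2° / √7.43 = 0.7859/2.726 = 0.2883.
φ₁ = arccos(0.2883) ≈ 73.2°.

73.2°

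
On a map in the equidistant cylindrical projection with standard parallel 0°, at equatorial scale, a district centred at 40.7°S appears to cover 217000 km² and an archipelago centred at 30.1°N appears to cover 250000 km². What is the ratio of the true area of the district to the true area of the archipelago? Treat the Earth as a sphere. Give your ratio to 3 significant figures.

On the plate carrée, areal scale = h·k = 1 × sec φ, so true area = apparent × cos φ.
True area of district: 217000 × cos(40.7°) = 217000 × 0.7581 = 164500 km².
True area of archipelago: 250000 × cos(30.1°) = 250000 × 0.8652 = 216300 km².
Ratio = 164500 / 216300 ≈ 0.761.

0.761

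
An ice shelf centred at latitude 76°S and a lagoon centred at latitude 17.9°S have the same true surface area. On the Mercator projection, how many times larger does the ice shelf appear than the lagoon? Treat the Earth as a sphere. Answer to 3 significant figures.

On Mercator, area is exaggerated by sec²φ = 1/cos²φ.
At 76°: sec²(76°) = 1/0.2419² = 17.09.
At 17.9°: sec²(17.9°) = 1/0.9516² = 1.104.
Ratio = 17.09/1.104 = cos²(17.9°)/cos²(76°) ≈ 15.5.

15.5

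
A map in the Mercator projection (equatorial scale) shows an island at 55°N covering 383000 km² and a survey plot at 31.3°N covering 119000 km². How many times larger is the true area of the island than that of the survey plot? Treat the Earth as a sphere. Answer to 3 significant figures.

1.45

On Mercator the areal scale is sec²φ, so true area = apparent × cos²φ.
True area of island: 383000 × cos²(55°) = 383000 × 0.3290 = 126000 km².
True area of survey plot: 119000 × cos²(31.3°) = 119000 × 0.7301 = 86880 km².
Ratio = 126000 / 86880 ≈ 1.45.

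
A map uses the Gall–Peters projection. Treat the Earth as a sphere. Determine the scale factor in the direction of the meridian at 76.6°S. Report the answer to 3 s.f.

The Gall–Peters projection is cylindrical equal-area with φ₀ = 45°. Cylindrical equal-area (φ₀ = 45°): h = cos φ / cos 45° along meridians, k = cos 45° / cos φ along parallels; h·k = 1.
h = cos 76.6° / cos 45° = 0.2317/0.7071 = 0.3277.

0.328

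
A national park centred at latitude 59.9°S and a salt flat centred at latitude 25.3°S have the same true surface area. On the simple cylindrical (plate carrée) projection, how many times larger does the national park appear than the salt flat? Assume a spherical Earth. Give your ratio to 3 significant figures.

1.80

Plate carrée maps x = Rλ, y = Rφ. The meridian scale is h = 1 and the parallel scale is k = 1/cos φ = sec φ.
Areal scale at 59.9°: h·k = 1.000 × 1.994 = 1.994.
Areal scale at 25.3°: h·k = 1.000 × 1.106 = 1.106.
Ratio = 1.994/1.106 ≈ 1.80.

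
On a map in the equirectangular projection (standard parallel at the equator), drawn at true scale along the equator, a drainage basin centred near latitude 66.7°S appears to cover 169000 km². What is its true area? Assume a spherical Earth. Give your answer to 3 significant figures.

66800 km²

In the plate carrée (x = Rλ, y = Rφ), meridians are true-scale (h = 1) and parallels are stretched by k = sec φ.
Areal scale = h·k = 1 × sec φ; at 66.7°, h = 1.000, k = 2.528, so h·k = 2.528.
True area = apparent / (areal scale) = 169000 / 2.528 ≈ 66800 km².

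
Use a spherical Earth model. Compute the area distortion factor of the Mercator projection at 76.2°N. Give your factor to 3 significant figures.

17.6

The Mercator projection is conformal; its linear scale factor is the same in every direction and equals sec φ = 1/cos φ.
Areal scale = k² = sec²φ = 1/cos²(76.2°) = 1/0.2385² = 17.58.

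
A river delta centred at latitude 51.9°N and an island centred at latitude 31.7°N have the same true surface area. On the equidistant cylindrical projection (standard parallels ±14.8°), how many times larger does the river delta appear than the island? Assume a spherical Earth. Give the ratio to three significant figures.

With standard parallel φ₀ = 14.8°, the equirectangular projection gives x = Rλ cos φ₀, y = Rφ, so h = 1 and k = cos 14.8° / cos φ.
Areal scale at 51.9°: h·k = 1.000 × 1.567 = 1.567.
Areal scale at 31.7°: h·k = 1.000 × 1.136 = 1.136.
Ratio = 1.567/1.136 ≈ 1.38.

1.38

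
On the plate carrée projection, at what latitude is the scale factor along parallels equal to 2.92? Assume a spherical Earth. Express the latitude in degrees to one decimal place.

70.0°

Plate carrée: h = 1, k = sec φ along parallels.
sec φ = 2.92  ⇒  cos φ = 0.3425  ⇒  φ ≈ 70.0°.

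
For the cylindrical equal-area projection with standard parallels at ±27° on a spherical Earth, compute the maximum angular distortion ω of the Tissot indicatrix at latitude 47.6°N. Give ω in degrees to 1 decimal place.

31.5°

A cylindrical equal-area projection with standard parallel φ₀ has meridian scale h = cos φ / cos φ₀ and parallel scale k = cos φ₀ / cos φ (so areas are preserved, h·k = 1).
At 47.6°: h = 0.7568, k = 1.321; principal scales a = 1.321, b = 0.7568.
sin(ω/2) = (a − b)/(a + b) = 0.5646/2.078 = 0.2717, so ω = 2 arcsin(0.2717) ≈ 31.5°.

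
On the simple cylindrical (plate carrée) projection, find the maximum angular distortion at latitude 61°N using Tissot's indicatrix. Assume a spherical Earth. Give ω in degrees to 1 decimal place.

For the equirectangular projection with φ₀ = 0 (plate carrée), h = 1 along meridians and k = sec φ along parallels.
At 61°: h = 1.000, k = 2.063; principal scales a = 2.063, b = 1.000.
sin(ω/2) = (a − b)/(a + b) = 1.063/3.063 = 0.3470, so ω = 2 arcsin(0.3470) ≈ 40.6°.

40.6°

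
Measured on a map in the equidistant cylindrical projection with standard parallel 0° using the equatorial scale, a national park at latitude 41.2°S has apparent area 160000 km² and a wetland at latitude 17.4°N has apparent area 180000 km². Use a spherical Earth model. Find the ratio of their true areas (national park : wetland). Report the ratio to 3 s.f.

0.701

Plate carrée has h = 1 and k = sec φ, giving areal scale sec φ; true area = (apparent area) · cos φ.
True area of national park: 160000 × cos(41.2°) = 160000 × 0.7524 = 120400 km².
True area of wetland: 180000 × cos(17.4°) = 180000 × 0.9542 = 171800 km².
Ratio = 120400 / 171800 ≈ 0.701.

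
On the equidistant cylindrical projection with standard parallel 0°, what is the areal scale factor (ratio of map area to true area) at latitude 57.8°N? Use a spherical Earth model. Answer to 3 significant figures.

Plate carrée maps x = Rλ, y = Rφ. The meridian scale is h = 1 and the parallel scale is k = 1/cos φ = sec φ.
Areal scale = h·k = 1 × sec φ; at 57.8°, h = 1.000, k = 1.877, so h·k = 1.877.

1.88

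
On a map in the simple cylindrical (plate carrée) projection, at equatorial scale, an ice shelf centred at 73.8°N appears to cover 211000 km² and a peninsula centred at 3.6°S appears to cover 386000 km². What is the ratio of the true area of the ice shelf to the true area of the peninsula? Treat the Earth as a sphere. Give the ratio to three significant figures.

0.153

Plate carrée has h = 1 and k = sec φ, giving areal scale sec φ; true area = (apparent area) · cos φ.
True area of ice shelf: 211000 × cos(73.8°) = 211000 × 0.2790 = 58870 km².
True area of peninsula: 386000 × cos(3.6°) = 386000 × 0.9980 = 385200 km².
Ratio = 58870 / 385200 ≈ 0.153.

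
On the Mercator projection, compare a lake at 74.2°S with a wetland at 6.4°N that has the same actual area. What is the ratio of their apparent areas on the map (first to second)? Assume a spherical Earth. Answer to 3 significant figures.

Mercator areal scale is sec²φ.
At 74.2°: sec²(74.2°) = 1/0.2723² = 13.49.
At 6.4°: sec²(6.4°) = 1/0.9938² = 1.013.
Ratio = 13.49/1.013 = cos²(6.4°)/cos²(74.2°) ≈ 13.3.

13.3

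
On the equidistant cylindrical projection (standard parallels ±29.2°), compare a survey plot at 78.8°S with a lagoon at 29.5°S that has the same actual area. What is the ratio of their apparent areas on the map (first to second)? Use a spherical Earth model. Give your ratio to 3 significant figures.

4.48

In the equirectangular projection with standard parallel φ₀ = 29.2° (x = Rλ cos φ₀, y = Rφ), meridians are true-scale (h = 1) and the parallel scale is k = cos φ₀ / cos φ.
Areal scale at 78.8°: h·k = 1.000 × 4.494 = 4.494.
Areal scale at 29.5°: h·k = 1.000 × 1.003 = 1.003.
Ratio = 4.494/1.003 ≈ 4.48.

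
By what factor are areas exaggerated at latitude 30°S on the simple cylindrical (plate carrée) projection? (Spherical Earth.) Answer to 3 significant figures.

In the plate carrée (x = Rλ, y = Rφ), meridians are true-scale (h = 1) and parallels are stretched by k = sec φ.
Areal scale = h·k = 1 × sec φ; at 30°, h = 1.000, k = 1.155, so h·k = 1.155.

1.15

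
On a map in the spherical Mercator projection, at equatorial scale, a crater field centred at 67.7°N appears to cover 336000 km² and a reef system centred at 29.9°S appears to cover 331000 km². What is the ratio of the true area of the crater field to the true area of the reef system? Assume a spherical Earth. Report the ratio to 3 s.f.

0.194

Since Mercator area scale is 1/cos²φ, the true area equals the apparent area multiplied by cos²φ.
True area of crater field: 336000 × cos²(67.7°) = 336000 × 0.1440 = 48380 km².
True area of reef system: 331000 × cos²(29.9°) = 331000 × 0.7515 = 248700 km².
Ratio = 48380 / 248700 ≈ 0.194.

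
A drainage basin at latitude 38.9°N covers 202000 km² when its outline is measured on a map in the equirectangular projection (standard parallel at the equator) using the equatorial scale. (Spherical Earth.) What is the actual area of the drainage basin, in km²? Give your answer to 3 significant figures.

157000 km²

In the plate carrée (x = Rλ, y = Rφ), meridians are true-scale (h = 1) and parallels are stretched by k = sec φ.
Areal scale = h·k = 1 × sec φ; at 38.9°, h = 1.000, k = 1.285, so h·k = 1.285.
True area = apparent / (areal scale) = 202000 / 1.285 ≈ 157000 km².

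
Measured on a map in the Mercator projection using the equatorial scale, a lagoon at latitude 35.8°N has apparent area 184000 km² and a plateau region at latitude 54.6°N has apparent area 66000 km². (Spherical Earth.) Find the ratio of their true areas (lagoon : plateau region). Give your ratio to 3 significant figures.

5.47

Since Mercator area scale is 1/cos²φ, the true area equals the apparent area multiplied by cos²φ.
True area of lagoon: 184000 × cos²(35.8°) = 184000 × 0.6578 = 121000 km².
True area of plateau region: 66000 × cos²(54.6°) = 66000 × 0.3356 = 22150 km².
Ratio = 121000 / 22150 ≈ 5.47.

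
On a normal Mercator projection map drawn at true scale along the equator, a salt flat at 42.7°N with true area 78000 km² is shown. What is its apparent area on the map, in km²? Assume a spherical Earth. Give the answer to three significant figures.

144000 km²

Mercator is conformal, so the point scale is isotropic: h = k = sec φ = 1/cos φ.
Areal scale = k² = sec²φ = 1/cos²(42.7°) = 1/0.7349² = 1.852.
Apparent area = 78000 × 1.852 ≈ 144000 km².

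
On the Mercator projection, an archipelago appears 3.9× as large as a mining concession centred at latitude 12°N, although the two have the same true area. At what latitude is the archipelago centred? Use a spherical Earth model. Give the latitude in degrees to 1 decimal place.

60.3°

For equal true areas on Mercator, apparent areas scale as sec²φ, so the ratio is cos²φ₂ / cos²φ₁.
cos²φ₂ / cos²φ₁ = 3.9  ⇒  cos φ₁ = cos 12° / √3.9 = 0.9781/1.975 = 0.4953.
φ₁ = arccos(0.4953) ≈ 60.3°.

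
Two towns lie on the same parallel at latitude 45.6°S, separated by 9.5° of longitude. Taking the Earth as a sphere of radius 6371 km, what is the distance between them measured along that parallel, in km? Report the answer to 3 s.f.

Arc length along a parallel = R cos φ · Δλ (with Δλ in radians).
= 6371 × cos 45.6° × (9.5° × π/180) = 6371 × 0.6997 × 0.1658 ≈ 739 km.

739 km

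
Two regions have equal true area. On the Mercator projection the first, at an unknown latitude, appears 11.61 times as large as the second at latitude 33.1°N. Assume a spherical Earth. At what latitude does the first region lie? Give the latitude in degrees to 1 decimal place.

For equal true areas on Mercator, apparent areas scale as sec²φ, so the ratio is cos²φ₂ / cos²φ₁.
cos²φ₂ / cos²φ₁ = 11.61  ⇒  cos φ₁ = cos 33.1° / √11.61 = 0.8377/3.407 = 0.2459.
φ₁ = arccos(0.2459) ≈ 75.8°.

75.8°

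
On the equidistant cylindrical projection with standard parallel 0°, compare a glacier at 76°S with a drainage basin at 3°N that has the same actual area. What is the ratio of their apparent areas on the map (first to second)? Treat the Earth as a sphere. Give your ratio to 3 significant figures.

Plate carrée maps x = Rλ, y = Rφ. The meridian scale is h = 1 and the parallel scale is k = 1/cos φ = sec φ.
Areal scale at 76°: h·k = 1.000 × 4.134 = 4.134.
Areal scale at 3°: h·k = 1.000 × 1.001 = 1.001.
Ratio = 4.134/1.001 ≈ 4.13.

4.13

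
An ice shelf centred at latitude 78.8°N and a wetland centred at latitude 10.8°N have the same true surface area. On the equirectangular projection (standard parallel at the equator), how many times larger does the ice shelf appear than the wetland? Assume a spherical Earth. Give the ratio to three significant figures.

For the equirectangular projection with φ₀ = 0 (plate carrée), h = 1 along meridians and k = sec φ along parallels.
Areal scale at 78.8°: h·k = 1.000 × 5.148 = 5.148.
Areal scale at 10.8°: h·k = 1.000 × 1.018 = 1.018.
Ratio = 5.148/1.018 ≈ 5.06.

5.06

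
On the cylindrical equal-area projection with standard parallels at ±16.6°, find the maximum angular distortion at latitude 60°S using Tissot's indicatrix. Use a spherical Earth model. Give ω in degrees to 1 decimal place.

69.8°

For cylindrical equal-area with standard parallel φ₀, h = cos φ / cos φ₀ and k = cos φ₀ / cos φ, so h·k = 1.
At 60°: h = 0.5217, k = 1.917; principal scales a = 1.917, b = 0.5217.
sin(ω/2) = (a − b)/(a + b) = 1.395/2.438 = 0.5721, so ω = 2 arcsin(0.5721) ≈ 69.8°.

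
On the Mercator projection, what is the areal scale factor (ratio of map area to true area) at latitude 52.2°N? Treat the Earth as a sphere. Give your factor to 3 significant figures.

2.66

Mercator is conformal, so the point scale is isotropic: h = k = sec φ = 1/cos φ.
Areal scale = k² = sec²φ = 1/cos²(52.2°) = 1/0.6129² = 2.662.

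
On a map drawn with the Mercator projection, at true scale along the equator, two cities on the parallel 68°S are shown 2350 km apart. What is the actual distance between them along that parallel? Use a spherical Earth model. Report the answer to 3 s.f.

880 km

For Mercator, h = k = sec φ (a conformal cylindrical projection has a single point scale, 1/cos φ).
Along the parallel at 68°, map distances are exaggerated by k = sec 68° = 2.669.
True distance = 2350 / 2.669 = 2350 × cos 68° ≈ 880 km.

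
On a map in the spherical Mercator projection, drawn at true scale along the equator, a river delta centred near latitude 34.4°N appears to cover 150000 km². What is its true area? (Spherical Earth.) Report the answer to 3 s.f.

Mercator is conformal, so the point scale is isotropic: h = k = sec φ = 1/cos φ.
Areal scale = k² = sec²φ = 1/cos²(34.4°) = 1/0.8251² = 1.469.
True area = apparent / (areal scale) = 150000 / 1.469 ≈ 102000 km².

102000 km²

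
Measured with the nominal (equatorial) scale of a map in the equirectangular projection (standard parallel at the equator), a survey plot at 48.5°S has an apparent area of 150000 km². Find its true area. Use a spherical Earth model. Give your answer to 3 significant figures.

Plate carrée maps x = Rλ, y = Rφ. The meridian scale is h = 1 and the parallel scale is k = 1/cos φ = sec φ.
Areal scale = h·k = 1 × sec φ; at 48.5°, h = 1.000, k = 1.509, so h·k = 1.509.
True area = apparent / (areal scale) = 150000 / 1.509 ≈ 99400 km².

99400 km²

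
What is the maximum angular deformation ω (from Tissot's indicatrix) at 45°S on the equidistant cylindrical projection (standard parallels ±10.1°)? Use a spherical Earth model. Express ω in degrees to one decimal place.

18.9°

With standard parallel φ₀ = 10.1°, the equirectangular projection gives x = Rλ cos φ₀, y = Rφ, so h = 1 and k = cos 10.1° / cos φ.
At 45°: h = 1.000, k = 1.392; principal scales a = 1.392, b = 1.000.
sin(ω/2) = (a − b)/(a + b) = 0.3923/2.392 = 0.1640, so ω = 2 arcsin(0.1640) ≈ 18.9°.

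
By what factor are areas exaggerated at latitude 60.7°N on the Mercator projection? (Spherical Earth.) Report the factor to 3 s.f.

Mercator is conformal, so the point scale is isotropic: h = k = sec φ = 1/cos φ.
Areal scale = k² = sec²φ = 1/cos²(60.7°) = 1/0.4894² = 4.175.

4.18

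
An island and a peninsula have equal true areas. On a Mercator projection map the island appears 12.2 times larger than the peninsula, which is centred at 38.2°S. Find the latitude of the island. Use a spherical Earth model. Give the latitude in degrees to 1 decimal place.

On Mercator, (apparent₁)/(apparent₂) = sec²φ₁ / sec²φ₂ when true areas are equal.
cos²φ₂ / cos²φ₁ = 12.2  ⇒  cos φ₁ = cos 38.2° / √12.2 = 0.7859/3.493 = 0.2250.
φ₁ = arccos(0.2250) ≈ 77.0°.

77.0°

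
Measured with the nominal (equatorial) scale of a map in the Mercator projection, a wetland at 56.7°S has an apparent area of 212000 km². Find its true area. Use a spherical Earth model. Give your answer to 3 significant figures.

The Mercator projection is conformal; its linear scale factor is the same in every direction and equals sec φ = 1/cos φ.
Areal scale = k² = sec²φ = 1/cos²(56.7°) = 1/0.5490² = 3.318.
True area = apparent / (areal scale) = 212000 / 3.318 ≈ 63900 km².

63900 km²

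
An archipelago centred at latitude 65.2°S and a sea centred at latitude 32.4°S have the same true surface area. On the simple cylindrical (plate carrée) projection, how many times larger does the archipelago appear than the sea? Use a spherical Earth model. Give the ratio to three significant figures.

For the equirectangular projection with φ₀ = 0 (plate carrée), h = 1 along meridians and k = sec φ along parallels.
Areal scale at 65.2°: h·k = 1.000 × 2.384 = 2.384.
Areal scale at 32.4°: h·k = 1.000 × 1.184 = 1.184.
Ratio = 2.384/1.184 ≈ 2.01.

2.01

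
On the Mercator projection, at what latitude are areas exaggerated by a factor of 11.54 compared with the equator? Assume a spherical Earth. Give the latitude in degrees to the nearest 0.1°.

Mercator areal scale is sec²φ.
sec²φ = 11.54  ⇒  cos²φ = 0.08666  ⇒  cos φ = 0.2944.
φ = arccos(0.2944) ≈ 72.9°.

72.9°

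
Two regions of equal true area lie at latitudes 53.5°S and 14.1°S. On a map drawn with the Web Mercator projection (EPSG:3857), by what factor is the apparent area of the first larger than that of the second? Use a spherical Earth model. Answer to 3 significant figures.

Mercator is conformal with k = sec φ, so areal scale = k² = sec²φ.
At 53.5°: sec²(53.5°) = 1/0.5948² = 2.826.
At 14.1°: sec²(14.1°) = 1/0.9699² = 1.063.
Ratio = 2.826/1.063 = cos²(14.1°)/cos²(53.5°) ≈ 2.66.

2.66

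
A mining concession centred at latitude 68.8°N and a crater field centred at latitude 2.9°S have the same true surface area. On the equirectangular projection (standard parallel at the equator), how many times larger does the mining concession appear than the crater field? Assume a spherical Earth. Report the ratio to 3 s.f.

In the plate carrée (x = Rλ, y = Rφ), meridians are true-scale (h = 1) and parallels are stretched by k = sec φ.
Areal scale at 68.8°: h·k = 1.000 × 2.765 = 2.765.
Areal scale at 2.9°: h·k = 1.000 × 1.001 = 1.001.
Ratio = 2.765/1.001 ≈ 2.76.

2.76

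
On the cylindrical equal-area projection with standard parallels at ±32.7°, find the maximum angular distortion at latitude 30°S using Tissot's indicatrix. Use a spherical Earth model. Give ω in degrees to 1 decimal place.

3.3°

Cylindrical equal-area (φ₀ = 32.7°): h = cos φ / cos 32.7° along meridians, k = cos 32.7° / cos φ along parallels; h·k = 1.
At 30°: h = 1.029, k = 0.9717; principal scales a = 1.029, b = 0.9717.
sin(ω/2) = (a − b)/(a + b) = 0.05744/2.001 = 0.02871, so ω = 2 arcsin(0.02871) ≈ 3.3°.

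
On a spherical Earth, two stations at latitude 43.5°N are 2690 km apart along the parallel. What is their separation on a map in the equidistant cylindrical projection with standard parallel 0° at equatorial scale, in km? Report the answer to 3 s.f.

3710 km

In the plate carrée (x = Rλ, y = Rφ), meridians are true-scale (h = 1) and parallels are stretched by k = sec φ.
Along the parallel, k = sec 43.5° = 1/0.7254 = 1.379.
Map distance = 2690 × 1.379 ≈ 3710 km.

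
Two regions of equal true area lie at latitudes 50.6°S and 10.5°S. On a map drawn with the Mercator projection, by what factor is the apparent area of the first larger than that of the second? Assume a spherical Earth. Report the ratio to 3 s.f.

2.40

Mercator areal scale is sec²φ.
At 50.6°: sec²(50.6°) = 1/0.6347² = 2.482.
At 10.5°: sec²(10.5°) = 1/0.9833² = 1.034.
Ratio = 2.482/1.034 = cos²(10.5°)/cos²(50.6°) ≈ 2.40.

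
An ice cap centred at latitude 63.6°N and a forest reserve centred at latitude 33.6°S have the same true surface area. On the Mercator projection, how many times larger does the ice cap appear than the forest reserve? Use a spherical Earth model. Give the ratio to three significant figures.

3.51

On Mercator, area is exaggerated by sec²φ = 1/cos²φ.
At 63.6°: sec²(63.6°) = 1/0.4446² = 5.058.
At 33.6°: sec²(33.6°) = 1/0.8329² = 1.441.
Ratio = 5.058/1.441 = cos²(33.6°)/cos²(63.6°) ≈ 3.51.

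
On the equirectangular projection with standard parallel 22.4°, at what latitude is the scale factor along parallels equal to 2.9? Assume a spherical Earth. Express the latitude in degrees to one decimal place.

The equidistant cylindrical projection with φ₀ = 22.4° has h = 1 (meridians true) and k = cos φ₀ / cos φ along parallels.
k = cos φ₀ / cos φ = 2.9  ⇒  cos φ = cos 22.4° / 2.9 = 0.3188.
φ = arccos(0.3188) ≈ 71.4°.

71.4°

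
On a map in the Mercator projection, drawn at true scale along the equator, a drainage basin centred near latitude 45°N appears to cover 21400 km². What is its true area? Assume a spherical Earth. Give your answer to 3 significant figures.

The Mercator projection is conformal; its linear scale factor is the same in every direction and equals sec φ = 1/cos φ.
Areal scale = k² = sec²φ = 1/cos²(45°) = 1/0.7071² = 2.000.
True area = apparent / (areal scale) = 21400 / 2.000 ≈ 10700 km².

10700 km²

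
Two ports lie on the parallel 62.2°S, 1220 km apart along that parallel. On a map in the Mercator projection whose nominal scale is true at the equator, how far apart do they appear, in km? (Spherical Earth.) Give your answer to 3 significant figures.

2620 km

The Mercator projection is conformal; its linear scale factor is the same in every direction and equals sec φ = 1/cos φ.
Along the parallel, k = sec 62.2° = 1/0.4664 = 2.144.
Map distance = 1220 × 2.144 ≈ 2620 km.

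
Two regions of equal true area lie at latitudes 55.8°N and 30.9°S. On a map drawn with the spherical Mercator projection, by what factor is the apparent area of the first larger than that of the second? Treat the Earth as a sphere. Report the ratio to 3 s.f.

Mercator areal scale is sec²φ.
At 55.8°: sec²(55.8°) = 1/0.5621² = 3.165.
At 30.9°: sec²(30.9°) = 1/0.8581² = 1.358.
Ratio = 3.165/1.358 = cos²(30.9°)/cos²(55.8°) ≈ 2.33.

2.33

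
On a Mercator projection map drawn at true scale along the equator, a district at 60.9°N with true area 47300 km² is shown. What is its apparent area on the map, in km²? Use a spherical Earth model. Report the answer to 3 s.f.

200000 km²

For Mercator, h = k = sec φ (a conformal cylindrical projection has a single point scale, 1/cos φ).
Areal scale = k² = sec²φ = 1/cos²(60.9°) = 1/0.4863² = 4.228.
Apparent area = 47300 × 4.228 ≈ 200000 km².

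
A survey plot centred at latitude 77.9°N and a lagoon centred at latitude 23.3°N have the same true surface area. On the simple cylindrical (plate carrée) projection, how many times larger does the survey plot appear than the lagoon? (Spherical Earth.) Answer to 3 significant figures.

In the plate carrée (x = Rλ, y = Rφ), meridians are true-scale (h = 1) and parallels are stretched by k = sec φ.
Areal scale at 77.9°: h·k = 1.000 × 4.771 = 4.771.
Areal scale at 23.3°: h·k = 1.000 × 1.089 = 1.089.
Ratio = 4.771/1.089 ≈ 4.38.

4.38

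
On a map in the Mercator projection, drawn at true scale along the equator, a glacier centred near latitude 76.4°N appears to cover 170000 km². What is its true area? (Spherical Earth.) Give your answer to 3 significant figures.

For Mercator, h = k = sec φ (a conformal cylindrical projection has a single point scale, 1/cos φ).
Areal scale = k² = sec²φ = 1/cos²(76.4°) = 1/0.2351² = 18.09.
True area = apparent / (areal scale) = 170000 / 18.09 ≈ 9400 km².

9400 km²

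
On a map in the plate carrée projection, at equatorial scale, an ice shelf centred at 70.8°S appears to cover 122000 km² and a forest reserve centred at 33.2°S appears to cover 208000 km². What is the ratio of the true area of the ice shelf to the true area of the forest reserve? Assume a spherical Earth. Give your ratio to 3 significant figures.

Plate carrée has h = 1 and k = sec φ, giving areal scale sec φ; true area = (apparent area) · cos φ.
True area of ice shelf: 122000 × cos(70.8°) = 122000 × 0.3289 = 40120 km².
True area of forest reserve: 208000 × cos(33.2°) = 208000 × 0.8368 = 174000 km².
Ratio = 40120 / 174000 ≈ 0.231.

0.231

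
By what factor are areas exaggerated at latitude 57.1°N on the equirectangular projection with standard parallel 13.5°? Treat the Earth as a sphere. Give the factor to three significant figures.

In the equirectangular projection with standard parallel φ₀ = 13.5° (x = Rλ cos φ₀, y = Rφ), meridians are true-scale (h = 1) and the parallel scale is k = cos φ₀ / cos φ.
Areal scale = h·k = 1 × cos φ₀ / cos φ; at 57.1°, h = 1.000, k = 1.790, so h·k = 1.790.

1.79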